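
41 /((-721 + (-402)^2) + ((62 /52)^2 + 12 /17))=471172 /1848891885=0.00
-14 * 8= -112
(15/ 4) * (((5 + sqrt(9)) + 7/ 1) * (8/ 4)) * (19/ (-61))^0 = 225/ 2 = 112.50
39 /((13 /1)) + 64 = 67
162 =162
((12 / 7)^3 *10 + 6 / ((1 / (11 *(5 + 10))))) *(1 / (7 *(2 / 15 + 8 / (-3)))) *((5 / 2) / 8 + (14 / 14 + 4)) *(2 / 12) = -75830625 / 1459808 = -51.95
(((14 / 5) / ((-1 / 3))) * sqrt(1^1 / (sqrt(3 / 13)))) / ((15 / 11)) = -154 * 13^(1 / 4) * 3^(3 / 4) / 75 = -8.89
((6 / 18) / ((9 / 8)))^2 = 64 / 729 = 0.09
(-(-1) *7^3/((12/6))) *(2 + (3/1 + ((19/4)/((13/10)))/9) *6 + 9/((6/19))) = 1362739/156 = 8735.51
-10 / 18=-5 / 9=-0.56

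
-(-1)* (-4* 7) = -28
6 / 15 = 2 / 5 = 0.40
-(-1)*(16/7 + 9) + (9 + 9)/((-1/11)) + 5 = -1272/7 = -181.71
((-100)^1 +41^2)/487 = 1581/487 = 3.25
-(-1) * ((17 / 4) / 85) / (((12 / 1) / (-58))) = -29 / 120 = -0.24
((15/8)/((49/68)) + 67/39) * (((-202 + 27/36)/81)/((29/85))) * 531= -9522306475/570024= -16705.10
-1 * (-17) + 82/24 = 245/12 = 20.42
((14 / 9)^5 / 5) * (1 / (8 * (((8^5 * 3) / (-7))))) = -117649 / 7255941120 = -0.00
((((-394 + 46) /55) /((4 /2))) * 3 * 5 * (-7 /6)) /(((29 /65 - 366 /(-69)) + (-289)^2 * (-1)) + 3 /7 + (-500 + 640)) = -2124395 /3199230837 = -0.00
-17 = -17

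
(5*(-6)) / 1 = -30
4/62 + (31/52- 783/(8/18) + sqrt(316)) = -709719/403 + 2 * sqrt(79) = -1743.31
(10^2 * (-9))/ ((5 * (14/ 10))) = -900/ 7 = -128.57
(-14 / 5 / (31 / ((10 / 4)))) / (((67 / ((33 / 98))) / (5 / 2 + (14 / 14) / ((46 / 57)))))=-1419 / 334397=-0.00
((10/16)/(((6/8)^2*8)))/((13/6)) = 5/78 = 0.06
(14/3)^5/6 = 268912/729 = 368.88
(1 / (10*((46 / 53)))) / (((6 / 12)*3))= 53 / 690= 0.08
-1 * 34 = -34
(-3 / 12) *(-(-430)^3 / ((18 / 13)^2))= -1679585375 / 162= -10367810.96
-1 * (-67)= 67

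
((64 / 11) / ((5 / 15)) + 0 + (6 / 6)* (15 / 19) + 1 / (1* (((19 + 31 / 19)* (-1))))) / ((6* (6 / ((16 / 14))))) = 1490725 / 2580732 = 0.58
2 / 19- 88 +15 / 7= -11405 / 133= -85.75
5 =5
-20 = -20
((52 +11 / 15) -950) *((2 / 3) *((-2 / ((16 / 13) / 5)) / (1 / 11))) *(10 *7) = 3742349.72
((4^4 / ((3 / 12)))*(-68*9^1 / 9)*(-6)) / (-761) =-549.00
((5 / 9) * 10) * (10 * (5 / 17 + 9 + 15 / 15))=87500 / 153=571.90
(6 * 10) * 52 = 3120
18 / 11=1.64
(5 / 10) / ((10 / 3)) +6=123 / 20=6.15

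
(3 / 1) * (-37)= -111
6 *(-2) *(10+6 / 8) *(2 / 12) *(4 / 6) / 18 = -43 / 54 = -0.80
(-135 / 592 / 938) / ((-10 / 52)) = 351 / 277648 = 0.00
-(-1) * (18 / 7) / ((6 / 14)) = 6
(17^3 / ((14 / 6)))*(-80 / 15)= -11229.71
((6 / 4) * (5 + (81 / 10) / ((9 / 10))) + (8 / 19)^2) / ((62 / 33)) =252285 / 22382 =11.27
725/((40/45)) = 6525/8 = 815.62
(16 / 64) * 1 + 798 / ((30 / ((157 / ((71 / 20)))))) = 1176.64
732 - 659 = 73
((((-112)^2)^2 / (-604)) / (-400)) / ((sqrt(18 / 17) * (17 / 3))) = 1229312 * sqrt(34) / 64175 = 111.70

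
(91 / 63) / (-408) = -13 / 3672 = -0.00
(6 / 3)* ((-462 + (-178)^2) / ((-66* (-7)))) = 31222 / 231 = 135.16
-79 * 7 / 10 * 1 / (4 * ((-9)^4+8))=-553 / 262760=-0.00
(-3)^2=9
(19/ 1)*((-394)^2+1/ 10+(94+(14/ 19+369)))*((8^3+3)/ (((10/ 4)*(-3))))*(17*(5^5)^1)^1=-32374861699375/ 3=-10791620566458.33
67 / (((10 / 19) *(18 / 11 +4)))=14003 / 620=22.59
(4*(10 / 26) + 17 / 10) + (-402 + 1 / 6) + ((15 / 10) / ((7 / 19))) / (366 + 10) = -409138549 / 1026480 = -398.58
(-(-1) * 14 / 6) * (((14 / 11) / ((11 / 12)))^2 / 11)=65856 / 161051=0.41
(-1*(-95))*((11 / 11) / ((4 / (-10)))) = -475 / 2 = -237.50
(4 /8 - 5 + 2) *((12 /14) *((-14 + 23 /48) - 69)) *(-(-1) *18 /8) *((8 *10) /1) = 891225 /28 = 31829.46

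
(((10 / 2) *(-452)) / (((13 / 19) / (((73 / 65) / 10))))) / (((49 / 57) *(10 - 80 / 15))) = -26801001 / 289835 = -92.47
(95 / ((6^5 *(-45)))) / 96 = -19 / 6718464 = -0.00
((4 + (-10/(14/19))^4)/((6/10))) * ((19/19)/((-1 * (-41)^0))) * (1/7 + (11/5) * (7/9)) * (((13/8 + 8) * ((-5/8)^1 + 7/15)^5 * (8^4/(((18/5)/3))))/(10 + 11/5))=161967984028036813/5765583726000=28092.21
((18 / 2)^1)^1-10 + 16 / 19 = -3 / 19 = -0.16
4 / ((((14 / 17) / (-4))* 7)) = -136 / 49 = -2.78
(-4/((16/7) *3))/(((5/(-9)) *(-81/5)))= -7/108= -0.06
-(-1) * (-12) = -12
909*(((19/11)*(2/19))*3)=5454/11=495.82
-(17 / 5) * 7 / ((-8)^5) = 119 / 163840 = 0.00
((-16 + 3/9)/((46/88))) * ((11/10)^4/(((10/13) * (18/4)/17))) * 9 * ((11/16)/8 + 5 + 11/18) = -10978827504931/993600000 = -11049.54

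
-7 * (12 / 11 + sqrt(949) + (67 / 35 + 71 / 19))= -7 * sqrt(949) - 49318 / 1045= -262.84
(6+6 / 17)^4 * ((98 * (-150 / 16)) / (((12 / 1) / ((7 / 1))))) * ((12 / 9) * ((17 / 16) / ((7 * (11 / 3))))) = -2604060900 / 54043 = -48184.98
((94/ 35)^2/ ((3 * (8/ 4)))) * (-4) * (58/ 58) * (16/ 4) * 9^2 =-1908576/ 1225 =-1558.02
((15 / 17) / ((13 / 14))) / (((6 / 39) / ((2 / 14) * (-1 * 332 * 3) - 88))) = -1422.35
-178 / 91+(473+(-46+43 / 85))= 3291628 / 7735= 425.55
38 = 38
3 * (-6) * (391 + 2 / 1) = -7074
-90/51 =-30/17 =-1.76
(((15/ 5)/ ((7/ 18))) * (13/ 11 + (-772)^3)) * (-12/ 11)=3279590282520/ 847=3872007417.38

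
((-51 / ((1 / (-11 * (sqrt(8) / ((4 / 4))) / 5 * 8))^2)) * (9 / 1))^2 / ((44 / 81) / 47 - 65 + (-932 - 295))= -384794559887671296 / 384265625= -1001376482.45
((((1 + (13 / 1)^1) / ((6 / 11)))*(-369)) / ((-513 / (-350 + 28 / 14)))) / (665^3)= -52316 / 2394648375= -0.00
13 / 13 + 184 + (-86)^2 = 7581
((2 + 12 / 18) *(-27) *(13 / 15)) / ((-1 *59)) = 312 / 295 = 1.06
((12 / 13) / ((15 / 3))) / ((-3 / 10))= -8 / 13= -0.62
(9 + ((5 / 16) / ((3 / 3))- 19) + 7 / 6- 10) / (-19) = 0.97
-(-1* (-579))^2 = -335241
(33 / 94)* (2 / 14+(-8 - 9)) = -1947 / 329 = -5.92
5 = 5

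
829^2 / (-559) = -687241 / 559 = -1229.41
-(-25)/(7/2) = 50/7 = 7.14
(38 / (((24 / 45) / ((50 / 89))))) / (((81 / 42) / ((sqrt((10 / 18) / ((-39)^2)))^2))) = 0.01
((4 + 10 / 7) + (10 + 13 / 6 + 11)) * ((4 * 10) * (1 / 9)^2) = 24020 / 1701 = 14.12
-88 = -88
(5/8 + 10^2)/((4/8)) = 805/4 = 201.25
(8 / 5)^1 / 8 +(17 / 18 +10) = 1003 / 90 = 11.14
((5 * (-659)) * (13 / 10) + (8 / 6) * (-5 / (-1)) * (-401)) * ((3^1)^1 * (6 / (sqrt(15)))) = -41741 * sqrt(15) / 5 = -32332.44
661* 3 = 1983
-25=-25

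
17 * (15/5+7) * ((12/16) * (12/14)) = 765/7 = 109.29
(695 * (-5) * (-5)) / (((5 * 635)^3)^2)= 139 / 8195064286501953125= 0.00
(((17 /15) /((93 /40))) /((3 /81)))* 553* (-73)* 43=-708233736 /31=-22846249.55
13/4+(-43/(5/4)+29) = -43/20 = -2.15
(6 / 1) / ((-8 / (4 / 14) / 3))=-9 / 14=-0.64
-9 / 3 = -3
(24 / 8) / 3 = 1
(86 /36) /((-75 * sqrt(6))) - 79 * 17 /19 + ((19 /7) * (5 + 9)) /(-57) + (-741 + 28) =-44708 /57 - 43 * sqrt(6) /8100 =-784.36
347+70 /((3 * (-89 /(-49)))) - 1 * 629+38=-61718 /267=-231.15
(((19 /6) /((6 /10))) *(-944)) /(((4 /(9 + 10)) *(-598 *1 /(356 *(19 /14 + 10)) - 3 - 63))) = 357.77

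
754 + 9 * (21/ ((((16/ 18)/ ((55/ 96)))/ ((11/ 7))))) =242029/ 256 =945.43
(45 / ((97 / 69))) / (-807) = -1035 / 26093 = -0.04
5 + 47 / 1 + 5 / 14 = 733 / 14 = 52.36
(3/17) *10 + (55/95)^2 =2.10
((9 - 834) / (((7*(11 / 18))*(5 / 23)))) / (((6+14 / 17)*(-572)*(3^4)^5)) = 1955 / 29990478333816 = 0.00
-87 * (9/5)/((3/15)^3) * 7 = -137025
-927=-927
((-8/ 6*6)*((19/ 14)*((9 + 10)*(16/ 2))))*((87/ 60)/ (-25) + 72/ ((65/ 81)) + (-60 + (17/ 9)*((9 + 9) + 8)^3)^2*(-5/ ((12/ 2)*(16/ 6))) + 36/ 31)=16176660660624206936/ 28562625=566357632067.23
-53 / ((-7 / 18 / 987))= 134514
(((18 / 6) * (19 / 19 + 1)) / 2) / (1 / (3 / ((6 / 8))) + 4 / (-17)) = 204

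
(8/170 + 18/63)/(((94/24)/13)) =30888/27965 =1.10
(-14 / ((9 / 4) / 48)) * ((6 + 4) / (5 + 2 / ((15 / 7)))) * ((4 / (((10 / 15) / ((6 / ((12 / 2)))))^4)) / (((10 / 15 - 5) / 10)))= 27216000 / 1157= 23522.90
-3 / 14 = -0.21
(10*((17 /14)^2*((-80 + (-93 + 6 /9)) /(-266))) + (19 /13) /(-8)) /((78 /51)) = 323887757 /52865904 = 6.13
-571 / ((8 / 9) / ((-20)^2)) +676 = -256274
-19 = -19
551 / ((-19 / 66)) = -1914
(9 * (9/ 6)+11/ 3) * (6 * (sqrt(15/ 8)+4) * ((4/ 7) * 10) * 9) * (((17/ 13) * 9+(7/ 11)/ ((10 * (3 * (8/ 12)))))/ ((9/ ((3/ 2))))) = 10429059 * sqrt(30)/ 4004+41716236/ 1001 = 55940.87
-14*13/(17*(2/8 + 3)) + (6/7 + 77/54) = -6497/6426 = -1.01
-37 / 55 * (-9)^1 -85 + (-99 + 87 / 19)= -181168 / 1045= -173.37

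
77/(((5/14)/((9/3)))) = 3234/5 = 646.80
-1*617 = -617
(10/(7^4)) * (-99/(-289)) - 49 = -33999571/693889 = -49.00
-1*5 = -5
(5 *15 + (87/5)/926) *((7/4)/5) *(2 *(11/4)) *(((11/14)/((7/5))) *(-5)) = -42027777/103712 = -405.24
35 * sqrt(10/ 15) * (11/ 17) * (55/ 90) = 4235 * sqrt(6)/ 918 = 11.30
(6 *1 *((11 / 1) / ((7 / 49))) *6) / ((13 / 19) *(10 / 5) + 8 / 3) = 79002 / 115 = 686.97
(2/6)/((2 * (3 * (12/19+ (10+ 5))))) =19/5346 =0.00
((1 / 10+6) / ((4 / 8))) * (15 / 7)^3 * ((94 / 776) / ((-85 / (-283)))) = 109533735 / 2262428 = 48.41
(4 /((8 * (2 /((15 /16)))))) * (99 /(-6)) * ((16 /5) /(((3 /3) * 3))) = -33 /8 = -4.12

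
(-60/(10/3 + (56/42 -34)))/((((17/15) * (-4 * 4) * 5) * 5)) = -27/5984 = -0.00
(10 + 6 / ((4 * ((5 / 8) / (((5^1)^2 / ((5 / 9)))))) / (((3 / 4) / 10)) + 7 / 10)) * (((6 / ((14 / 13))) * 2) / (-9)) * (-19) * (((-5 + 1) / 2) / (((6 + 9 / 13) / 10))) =-24403600 / 24507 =-995.78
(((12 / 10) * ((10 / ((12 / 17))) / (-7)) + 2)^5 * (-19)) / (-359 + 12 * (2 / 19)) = -87723 / 114237179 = -0.00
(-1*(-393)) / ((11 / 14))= 5502 / 11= 500.18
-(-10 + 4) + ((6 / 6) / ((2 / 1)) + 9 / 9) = 15 / 2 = 7.50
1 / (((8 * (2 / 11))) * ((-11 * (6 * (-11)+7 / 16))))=0.00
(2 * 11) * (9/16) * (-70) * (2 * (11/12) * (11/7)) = -2495.62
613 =613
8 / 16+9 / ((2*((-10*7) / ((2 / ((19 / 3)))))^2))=221153 / 442225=0.50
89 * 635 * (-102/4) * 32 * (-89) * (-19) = -77982561840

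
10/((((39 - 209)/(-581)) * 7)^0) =10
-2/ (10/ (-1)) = 1/ 5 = 0.20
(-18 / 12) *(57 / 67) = -171 / 134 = -1.28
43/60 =0.72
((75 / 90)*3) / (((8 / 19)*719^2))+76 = 628624671 / 8271376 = 76.00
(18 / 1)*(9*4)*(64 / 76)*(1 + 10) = 114048 / 19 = 6002.53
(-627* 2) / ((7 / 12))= -15048 / 7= -2149.71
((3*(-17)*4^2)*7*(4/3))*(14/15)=-106624/15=-7108.27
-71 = -71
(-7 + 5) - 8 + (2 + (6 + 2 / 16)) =-15 / 8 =-1.88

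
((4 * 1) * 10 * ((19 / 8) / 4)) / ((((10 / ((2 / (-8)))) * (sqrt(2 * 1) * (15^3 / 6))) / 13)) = -247 * sqrt(2) / 36000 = -0.01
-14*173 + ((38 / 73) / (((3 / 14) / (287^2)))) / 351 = -142356410 / 76869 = -1851.94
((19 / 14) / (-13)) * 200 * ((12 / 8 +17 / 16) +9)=-87875 / 364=-241.41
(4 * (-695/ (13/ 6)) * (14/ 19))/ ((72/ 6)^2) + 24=12919/ 741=17.43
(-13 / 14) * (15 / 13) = -15 / 14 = -1.07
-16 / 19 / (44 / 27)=-108 / 209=-0.52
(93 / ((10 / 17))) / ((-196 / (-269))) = 425289 / 1960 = 216.98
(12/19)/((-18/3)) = -2/19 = -0.11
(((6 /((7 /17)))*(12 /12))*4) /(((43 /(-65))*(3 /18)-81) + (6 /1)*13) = -159120 /8491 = -18.74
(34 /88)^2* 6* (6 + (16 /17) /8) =663 /121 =5.48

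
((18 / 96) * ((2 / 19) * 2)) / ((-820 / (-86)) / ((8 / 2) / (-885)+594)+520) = 33906747 / 446678668780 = 0.00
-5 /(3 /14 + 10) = -0.49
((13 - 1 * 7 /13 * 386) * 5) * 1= -12665 /13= -974.23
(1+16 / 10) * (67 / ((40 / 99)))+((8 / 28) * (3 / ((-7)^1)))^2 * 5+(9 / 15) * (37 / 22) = 432.23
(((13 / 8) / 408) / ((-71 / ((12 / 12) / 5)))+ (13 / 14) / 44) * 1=1881919 / 89221440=0.02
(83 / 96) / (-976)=-83 / 93696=-0.00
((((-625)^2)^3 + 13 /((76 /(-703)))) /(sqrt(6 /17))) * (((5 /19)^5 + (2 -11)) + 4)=-491832494735716781185005 * sqrt(102) /9904396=-501521214360806286.38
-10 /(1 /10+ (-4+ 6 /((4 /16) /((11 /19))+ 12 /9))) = 23300 /1167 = 19.97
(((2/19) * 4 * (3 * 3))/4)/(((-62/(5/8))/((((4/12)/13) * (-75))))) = 1125/61256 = 0.02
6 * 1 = 6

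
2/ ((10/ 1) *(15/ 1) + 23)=2/ 173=0.01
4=4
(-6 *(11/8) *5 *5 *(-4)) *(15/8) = 12375/8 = 1546.88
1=1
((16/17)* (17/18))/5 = 0.18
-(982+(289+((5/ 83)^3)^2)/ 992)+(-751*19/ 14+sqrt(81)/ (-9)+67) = -2197063993037924047/ 1135136976337168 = -1935.51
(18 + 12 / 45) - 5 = 13.27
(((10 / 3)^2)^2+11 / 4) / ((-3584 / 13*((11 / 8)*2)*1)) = -531583 / 3193344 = -0.17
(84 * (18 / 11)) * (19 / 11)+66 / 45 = 433582 / 1815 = 238.89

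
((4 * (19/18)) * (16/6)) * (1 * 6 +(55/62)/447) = 25283528/374139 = 67.58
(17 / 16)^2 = 289 / 256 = 1.13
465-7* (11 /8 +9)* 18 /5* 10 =-4299 /2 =-2149.50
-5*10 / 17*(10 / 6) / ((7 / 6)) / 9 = -500 / 1071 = -0.47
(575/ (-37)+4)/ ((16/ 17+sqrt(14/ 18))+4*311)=-37369332/ 4031232041+370209*sqrt(7)/ 149155585517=-0.01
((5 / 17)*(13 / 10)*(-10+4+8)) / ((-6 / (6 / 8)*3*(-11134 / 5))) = 65 / 4542672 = 0.00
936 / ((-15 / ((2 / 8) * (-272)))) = 21216 / 5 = 4243.20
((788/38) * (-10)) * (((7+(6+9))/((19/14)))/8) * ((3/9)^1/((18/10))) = -758450/9747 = -77.81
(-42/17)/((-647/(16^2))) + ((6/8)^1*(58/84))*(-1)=283141/615944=0.46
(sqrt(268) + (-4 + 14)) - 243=-233 + 2 * sqrt(67)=-216.63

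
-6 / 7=-0.86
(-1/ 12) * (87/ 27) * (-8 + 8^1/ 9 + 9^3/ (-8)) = 205117/ 7776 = 26.38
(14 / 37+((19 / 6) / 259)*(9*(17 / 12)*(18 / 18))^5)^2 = 4775801070041833129 / 281358106624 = 16974101.54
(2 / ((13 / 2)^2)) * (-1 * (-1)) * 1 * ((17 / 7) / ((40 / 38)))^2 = 104329 / 414050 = 0.25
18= 18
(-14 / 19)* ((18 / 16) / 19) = -63 / 1444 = -0.04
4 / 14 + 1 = 9 / 7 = 1.29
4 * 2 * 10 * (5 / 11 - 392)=-344560 / 11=-31323.64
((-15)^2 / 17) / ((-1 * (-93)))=75 / 527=0.14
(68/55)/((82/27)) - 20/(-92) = 32389/51865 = 0.62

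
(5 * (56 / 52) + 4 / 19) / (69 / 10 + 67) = 13820 / 182533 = 0.08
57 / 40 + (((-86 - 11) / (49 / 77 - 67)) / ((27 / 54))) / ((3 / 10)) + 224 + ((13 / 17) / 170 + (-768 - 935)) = -743201509 / 506328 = -1467.83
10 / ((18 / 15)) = 25 / 3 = 8.33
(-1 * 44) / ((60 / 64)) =-704 / 15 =-46.93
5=5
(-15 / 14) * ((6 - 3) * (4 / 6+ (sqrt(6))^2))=-150 / 7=-21.43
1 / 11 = 0.09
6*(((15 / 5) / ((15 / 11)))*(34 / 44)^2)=867 / 110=7.88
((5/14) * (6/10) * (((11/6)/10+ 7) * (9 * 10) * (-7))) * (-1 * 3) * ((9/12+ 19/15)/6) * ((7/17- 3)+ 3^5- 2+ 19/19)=63676371/272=234104.31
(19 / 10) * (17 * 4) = 646 / 5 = 129.20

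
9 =9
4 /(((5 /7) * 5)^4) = 9604 /390625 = 0.02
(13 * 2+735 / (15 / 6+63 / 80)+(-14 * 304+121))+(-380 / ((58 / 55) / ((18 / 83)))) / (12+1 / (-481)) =-14218342272299 / 3653279611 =-3891.94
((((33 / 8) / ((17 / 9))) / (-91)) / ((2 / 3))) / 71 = -891 / 1757392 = -0.00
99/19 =5.21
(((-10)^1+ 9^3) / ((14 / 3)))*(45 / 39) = 177.77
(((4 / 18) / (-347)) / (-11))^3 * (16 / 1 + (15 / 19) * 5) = 3032 / 770278203994563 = 0.00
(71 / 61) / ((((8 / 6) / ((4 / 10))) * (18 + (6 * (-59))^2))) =71 / 25484580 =0.00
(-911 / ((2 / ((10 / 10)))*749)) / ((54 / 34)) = -15487 / 40446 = -0.38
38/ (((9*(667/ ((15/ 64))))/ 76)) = 1805/ 16008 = 0.11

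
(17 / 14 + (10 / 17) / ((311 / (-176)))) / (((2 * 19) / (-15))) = -978585 / 2812684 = -0.35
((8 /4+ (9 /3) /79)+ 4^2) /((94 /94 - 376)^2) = 19 /148125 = 0.00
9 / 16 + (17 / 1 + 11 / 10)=18.66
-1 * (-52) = 52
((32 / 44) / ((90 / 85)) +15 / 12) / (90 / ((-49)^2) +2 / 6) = 1841567 / 352572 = 5.22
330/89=3.71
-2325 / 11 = -211.36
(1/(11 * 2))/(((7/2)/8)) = 8/77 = 0.10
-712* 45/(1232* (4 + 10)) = -4005/2156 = -1.86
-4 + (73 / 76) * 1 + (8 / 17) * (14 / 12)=-9653 / 3876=-2.49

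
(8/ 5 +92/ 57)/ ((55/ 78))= 23816/ 5225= 4.56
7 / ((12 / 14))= 49 / 6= 8.17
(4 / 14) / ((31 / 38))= 76 / 217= 0.35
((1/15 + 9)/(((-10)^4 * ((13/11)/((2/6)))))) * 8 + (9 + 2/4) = 6948371/731250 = 9.50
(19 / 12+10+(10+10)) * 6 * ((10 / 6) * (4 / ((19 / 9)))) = 11370 / 19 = 598.42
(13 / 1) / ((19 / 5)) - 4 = -11 / 19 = -0.58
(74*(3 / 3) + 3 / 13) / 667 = 965 / 8671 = 0.11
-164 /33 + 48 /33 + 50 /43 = -3338 /1419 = -2.35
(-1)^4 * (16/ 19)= 16/ 19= 0.84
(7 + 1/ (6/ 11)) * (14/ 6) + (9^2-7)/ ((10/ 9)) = 7849/ 90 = 87.21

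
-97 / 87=-1.11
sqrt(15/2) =2.74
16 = 16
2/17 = 0.12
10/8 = 5/4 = 1.25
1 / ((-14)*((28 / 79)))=-79 / 392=-0.20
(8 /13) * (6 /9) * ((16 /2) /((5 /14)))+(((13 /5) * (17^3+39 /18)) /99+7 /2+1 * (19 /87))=1445350 /10179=141.99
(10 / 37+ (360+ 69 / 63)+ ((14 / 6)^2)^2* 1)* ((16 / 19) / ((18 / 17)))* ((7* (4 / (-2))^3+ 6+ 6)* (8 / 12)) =-5166992512 / 566433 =-9121.98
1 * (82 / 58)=41 / 29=1.41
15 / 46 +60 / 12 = 245 / 46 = 5.33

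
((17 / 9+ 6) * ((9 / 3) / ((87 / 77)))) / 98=0.21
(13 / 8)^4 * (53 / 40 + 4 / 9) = 18193357 / 1474560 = 12.34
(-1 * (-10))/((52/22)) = 55/13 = 4.23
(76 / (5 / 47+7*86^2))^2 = 12759184 / 5920895357521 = 0.00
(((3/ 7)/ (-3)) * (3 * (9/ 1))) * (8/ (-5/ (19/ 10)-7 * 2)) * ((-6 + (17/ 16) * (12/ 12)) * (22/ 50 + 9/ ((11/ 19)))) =-80541/ 550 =-146.44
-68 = -68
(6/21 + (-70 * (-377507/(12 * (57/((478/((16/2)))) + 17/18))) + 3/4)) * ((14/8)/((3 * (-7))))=-265259305463/2744112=-96664.90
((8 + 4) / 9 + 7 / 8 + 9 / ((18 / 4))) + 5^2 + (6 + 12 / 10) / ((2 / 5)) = 1133 / 24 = 47.21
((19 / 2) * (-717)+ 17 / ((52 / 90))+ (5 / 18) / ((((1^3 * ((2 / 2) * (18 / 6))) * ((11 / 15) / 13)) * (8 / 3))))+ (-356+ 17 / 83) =-4066180717 / 569712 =-7137.26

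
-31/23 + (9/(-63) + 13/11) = -547/1771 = -0.31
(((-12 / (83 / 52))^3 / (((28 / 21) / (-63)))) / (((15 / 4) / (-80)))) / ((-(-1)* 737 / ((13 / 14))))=-227420504064 / 421407019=-539.67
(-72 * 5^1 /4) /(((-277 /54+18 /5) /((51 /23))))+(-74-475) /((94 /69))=-243337419 /892906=-272.52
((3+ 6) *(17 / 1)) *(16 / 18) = 136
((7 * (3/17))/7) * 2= 6/17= 0.35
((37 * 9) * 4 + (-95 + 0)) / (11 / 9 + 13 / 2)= 160.19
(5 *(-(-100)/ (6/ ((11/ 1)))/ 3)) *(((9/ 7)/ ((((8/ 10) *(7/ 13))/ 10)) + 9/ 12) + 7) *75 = 253309375/ 294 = 861596.51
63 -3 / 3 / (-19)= 1198 / 19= 63.05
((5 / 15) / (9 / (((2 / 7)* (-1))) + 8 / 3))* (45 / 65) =-18 / 2249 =-0.01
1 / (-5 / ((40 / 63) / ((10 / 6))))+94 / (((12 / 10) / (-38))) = -104186 / 35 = -2976.74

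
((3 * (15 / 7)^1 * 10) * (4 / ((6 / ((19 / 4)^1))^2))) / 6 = 9025 / 336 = 26.86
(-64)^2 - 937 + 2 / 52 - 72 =80263 / 26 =3087.04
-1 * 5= -5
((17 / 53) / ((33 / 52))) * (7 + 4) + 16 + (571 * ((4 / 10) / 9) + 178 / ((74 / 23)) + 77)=15818962 / 88245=179.26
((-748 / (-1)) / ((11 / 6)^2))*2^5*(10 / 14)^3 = 9792000 / 3773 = 2595.28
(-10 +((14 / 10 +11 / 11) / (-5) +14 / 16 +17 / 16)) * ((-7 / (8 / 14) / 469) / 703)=357 / 1124800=0.00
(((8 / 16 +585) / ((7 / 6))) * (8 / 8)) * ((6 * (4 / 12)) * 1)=7026 / 7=1003.71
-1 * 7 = -7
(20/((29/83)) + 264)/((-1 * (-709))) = 9316/20561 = 0.45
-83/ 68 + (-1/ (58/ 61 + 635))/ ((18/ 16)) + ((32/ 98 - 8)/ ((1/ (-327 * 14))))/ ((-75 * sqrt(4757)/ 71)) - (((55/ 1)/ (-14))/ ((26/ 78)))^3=26642337857395/ 16286542776 - 81968 * sqrt(4757)/ 11725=1153.68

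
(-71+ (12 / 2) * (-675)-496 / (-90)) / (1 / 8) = -1481576 / 45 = -32923.91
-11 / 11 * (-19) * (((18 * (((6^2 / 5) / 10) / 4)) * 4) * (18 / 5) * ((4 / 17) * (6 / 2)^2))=3989088 / 2125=1877.22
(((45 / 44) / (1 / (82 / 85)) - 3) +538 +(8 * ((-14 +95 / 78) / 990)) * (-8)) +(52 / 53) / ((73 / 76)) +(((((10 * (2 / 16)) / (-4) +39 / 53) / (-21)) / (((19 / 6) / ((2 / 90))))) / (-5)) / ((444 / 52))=14936088608165929 / 27770794451400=537.83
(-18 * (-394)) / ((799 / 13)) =92196 / 799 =115.39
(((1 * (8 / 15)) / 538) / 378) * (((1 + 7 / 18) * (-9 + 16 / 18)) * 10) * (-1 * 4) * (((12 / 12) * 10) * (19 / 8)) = 0.03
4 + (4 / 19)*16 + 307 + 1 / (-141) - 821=-1357285 / 2679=-506.64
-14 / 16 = -7 / 8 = -0.88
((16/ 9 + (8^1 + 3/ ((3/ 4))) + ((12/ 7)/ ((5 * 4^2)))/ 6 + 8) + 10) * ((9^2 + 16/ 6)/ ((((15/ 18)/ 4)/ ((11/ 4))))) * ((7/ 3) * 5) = 409492.09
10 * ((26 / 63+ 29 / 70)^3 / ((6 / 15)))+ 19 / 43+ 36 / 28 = 6824089523 / 430080840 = 15.87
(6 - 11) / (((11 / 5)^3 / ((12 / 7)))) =-7500 / 9317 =-0.80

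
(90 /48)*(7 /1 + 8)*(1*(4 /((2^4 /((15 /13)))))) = 3375 /416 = 8.11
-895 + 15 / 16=-14305 / 16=-894.06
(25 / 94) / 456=25 / 42864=0.00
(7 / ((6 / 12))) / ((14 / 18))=18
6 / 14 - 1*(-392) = 2747 / 7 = 392.43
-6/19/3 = -2/19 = -0.11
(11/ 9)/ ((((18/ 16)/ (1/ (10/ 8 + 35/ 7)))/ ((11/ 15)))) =3872/ 30375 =0.13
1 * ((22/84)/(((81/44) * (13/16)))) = 0.18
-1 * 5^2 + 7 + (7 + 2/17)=-185/17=-10.88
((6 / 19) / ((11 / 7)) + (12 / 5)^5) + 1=52790263 / 653125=80.83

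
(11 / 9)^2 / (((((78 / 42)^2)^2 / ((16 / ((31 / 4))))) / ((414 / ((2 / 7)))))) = 2993528384 / 7968519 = 375.67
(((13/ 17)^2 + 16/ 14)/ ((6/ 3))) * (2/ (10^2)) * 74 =1.28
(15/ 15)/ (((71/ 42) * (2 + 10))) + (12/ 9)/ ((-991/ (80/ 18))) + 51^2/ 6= 433.54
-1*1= -1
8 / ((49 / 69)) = 552 / 49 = 11.27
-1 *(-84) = 84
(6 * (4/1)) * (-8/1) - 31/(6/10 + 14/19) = -27329/127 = -215.19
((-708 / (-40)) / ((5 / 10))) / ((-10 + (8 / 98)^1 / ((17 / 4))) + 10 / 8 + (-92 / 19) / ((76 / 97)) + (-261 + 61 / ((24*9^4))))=-8381210514264 / 65323831951985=-0.13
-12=-12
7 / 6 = 1.17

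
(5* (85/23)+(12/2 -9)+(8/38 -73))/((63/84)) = -100180/1311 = -76.41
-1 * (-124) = 124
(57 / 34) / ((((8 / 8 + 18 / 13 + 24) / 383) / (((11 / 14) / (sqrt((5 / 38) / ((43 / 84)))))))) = 1040611 * sqrt(171570) / 11428760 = 37.71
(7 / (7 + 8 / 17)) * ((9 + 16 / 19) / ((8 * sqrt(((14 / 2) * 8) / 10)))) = 3179 * sqrt(35) / 38608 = 0.49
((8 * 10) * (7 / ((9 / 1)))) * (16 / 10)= 896 / 9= 99.56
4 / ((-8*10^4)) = -1 / 20000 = -0.00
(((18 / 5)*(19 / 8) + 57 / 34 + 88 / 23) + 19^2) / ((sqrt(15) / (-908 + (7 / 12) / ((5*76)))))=-1349293200767*sqrt(15) / 59432000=-87928.90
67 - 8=59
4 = 4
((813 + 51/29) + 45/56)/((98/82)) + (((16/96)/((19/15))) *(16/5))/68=17540155091/25703048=682.42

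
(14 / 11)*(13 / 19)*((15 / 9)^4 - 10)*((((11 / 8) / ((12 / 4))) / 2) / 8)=-0.06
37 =37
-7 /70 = -1 /10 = -0.10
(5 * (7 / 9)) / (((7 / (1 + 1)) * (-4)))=-5 / 18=-0.28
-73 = -73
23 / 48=0.48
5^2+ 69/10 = 319/10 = 31.90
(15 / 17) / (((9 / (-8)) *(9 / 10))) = -400 / 459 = -0.87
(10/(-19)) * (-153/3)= 510/19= 26.84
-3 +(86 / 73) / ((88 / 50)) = -3743 / 1606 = -2.33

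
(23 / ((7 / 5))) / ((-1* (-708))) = 115 / 4956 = 0.02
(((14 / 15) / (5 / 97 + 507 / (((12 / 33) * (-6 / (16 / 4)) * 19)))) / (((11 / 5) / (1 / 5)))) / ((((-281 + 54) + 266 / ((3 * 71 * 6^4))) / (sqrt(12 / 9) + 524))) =1582797888 * sqrt(3) / 310409207069225 + 1244079139968 / 310409207069225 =0.00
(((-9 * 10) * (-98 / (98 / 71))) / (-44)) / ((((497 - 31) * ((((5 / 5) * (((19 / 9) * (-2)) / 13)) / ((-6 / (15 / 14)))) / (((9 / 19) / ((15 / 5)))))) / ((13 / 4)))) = -20410299 / 7401944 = -2.76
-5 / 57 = -0.09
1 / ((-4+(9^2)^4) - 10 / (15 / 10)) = 3 / 129140131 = 0.00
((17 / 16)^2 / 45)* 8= 289 / 1440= 0.20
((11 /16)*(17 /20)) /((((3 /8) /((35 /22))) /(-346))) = -857.79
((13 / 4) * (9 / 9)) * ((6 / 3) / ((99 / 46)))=3.02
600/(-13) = -600/13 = -46.15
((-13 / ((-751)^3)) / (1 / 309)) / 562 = 0.00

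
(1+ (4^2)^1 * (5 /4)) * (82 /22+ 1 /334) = 287805 /3674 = 78.34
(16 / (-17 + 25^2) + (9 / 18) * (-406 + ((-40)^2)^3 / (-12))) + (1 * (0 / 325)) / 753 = -19456023139 / 114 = -170666869.64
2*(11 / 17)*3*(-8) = -528 / 17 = -31.06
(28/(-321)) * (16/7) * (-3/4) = 16/107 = 0.15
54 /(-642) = -9 /107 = -0.08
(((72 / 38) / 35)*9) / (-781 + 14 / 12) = -1944 / 3111535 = -0.00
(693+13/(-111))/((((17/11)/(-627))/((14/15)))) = -495085052/1887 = -262366.22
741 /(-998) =-741 /998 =-0.74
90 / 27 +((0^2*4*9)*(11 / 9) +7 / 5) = 71 / 15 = 4.73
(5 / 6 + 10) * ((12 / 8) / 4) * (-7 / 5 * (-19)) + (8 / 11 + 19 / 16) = 4839 / 44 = 109.98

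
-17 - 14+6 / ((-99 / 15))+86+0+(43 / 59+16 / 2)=40770 / 649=62.82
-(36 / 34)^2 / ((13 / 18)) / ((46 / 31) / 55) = -4971780 / 86411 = -57.54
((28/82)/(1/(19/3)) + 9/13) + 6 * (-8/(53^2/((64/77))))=982465417/345852507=2.84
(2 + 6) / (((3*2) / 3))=4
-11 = -11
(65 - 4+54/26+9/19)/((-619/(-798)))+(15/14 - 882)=-90013815/112658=-799.00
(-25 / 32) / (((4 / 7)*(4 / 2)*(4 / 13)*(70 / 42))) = -1365 / 1024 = -1.33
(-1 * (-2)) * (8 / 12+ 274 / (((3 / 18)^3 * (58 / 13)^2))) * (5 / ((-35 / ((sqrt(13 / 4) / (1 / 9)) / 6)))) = -3751627 * sqrt(13) / 5887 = -2297.72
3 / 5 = 0.60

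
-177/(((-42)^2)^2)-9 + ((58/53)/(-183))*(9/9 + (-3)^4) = -31824888715/3353371056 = -9.49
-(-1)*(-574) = -574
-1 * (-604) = 604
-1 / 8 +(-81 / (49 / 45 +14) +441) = 2365673 / 5432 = 435.51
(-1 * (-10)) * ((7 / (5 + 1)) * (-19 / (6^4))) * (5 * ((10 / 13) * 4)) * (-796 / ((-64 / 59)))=-195194125 / 101088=-1930.93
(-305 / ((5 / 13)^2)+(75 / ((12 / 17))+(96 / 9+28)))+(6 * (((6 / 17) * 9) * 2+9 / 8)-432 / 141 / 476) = -157053296 / 83895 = -1872.02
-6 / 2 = -3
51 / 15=17 / 5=3.40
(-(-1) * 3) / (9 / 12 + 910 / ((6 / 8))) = 36 / 14569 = 0.00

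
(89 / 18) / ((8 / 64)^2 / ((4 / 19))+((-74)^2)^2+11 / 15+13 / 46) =1310080 / 7945243465809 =0.00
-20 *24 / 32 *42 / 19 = -630 / 19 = -33.16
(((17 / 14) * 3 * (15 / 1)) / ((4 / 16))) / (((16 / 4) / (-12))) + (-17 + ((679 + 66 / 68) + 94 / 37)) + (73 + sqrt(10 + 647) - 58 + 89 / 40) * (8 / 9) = 8 * sqrt(73) / 3 + 9949529 / 396270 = 47.89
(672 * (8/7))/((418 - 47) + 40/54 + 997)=5184/9239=0.56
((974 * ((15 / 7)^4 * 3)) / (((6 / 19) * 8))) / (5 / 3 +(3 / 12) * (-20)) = -281059875 / 38416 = -7316.22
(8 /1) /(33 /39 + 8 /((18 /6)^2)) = 936 /203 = 4.61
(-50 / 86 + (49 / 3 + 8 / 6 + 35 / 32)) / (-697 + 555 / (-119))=-0.03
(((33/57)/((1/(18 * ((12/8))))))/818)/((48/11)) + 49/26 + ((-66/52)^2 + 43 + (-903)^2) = 34269980563761/42025568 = 815455.50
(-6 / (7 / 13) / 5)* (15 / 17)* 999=-233766 / 119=-1964.42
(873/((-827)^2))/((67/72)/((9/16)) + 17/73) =5162049/7631963711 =0.00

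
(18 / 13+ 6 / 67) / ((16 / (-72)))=-6.63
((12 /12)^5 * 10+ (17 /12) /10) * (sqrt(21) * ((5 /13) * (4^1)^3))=9736 * sqrt(21) /39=1144.00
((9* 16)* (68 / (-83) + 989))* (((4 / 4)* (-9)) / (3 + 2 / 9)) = -956669616 / 2407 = -397453.10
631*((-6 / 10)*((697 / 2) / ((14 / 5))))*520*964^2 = -22771035070011.43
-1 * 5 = -5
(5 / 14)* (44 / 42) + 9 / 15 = 716 / 735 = 0.97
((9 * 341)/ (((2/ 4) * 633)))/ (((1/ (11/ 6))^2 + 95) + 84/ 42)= 247566/ 2484103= 0.10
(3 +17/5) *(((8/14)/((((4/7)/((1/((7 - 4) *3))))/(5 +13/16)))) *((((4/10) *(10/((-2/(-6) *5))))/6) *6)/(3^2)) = 248/225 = 1.10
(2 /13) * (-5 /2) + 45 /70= 47 /182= 0.26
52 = 52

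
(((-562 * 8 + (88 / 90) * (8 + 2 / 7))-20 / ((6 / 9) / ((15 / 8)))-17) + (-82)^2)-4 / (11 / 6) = 29946883 / 13860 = 2160.67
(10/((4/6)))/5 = 3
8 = 8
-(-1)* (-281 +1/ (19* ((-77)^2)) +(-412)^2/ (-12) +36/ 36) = -4875084673/ 337953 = -14425.33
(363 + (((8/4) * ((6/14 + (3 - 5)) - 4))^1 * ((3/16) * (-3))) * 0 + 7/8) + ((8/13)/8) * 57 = 38299/104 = 368.26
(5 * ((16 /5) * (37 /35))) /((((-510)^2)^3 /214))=3959 /19245939782343750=0.00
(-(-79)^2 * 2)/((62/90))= -18119.03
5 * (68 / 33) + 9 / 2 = 977 / 66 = 14.80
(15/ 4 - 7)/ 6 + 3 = 59/ 24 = 2.46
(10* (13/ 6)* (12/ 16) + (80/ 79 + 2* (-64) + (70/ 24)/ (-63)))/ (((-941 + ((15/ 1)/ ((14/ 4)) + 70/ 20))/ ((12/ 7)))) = 0.20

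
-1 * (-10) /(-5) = -2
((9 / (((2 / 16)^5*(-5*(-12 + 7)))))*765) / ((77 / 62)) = 2797535232 / 385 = 7266325.28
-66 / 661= -0.10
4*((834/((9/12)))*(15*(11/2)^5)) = 335791335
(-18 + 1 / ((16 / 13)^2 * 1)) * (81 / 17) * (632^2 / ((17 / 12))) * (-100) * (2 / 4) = 1164709888.75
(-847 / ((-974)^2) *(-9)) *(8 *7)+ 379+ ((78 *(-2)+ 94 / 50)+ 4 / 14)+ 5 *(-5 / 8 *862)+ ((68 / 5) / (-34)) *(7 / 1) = -410220312361 / 166018300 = -2470.93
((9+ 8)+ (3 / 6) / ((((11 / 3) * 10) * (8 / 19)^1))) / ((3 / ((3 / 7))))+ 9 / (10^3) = 2.44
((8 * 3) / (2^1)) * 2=24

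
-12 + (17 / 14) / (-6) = -1025 / 84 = -12.20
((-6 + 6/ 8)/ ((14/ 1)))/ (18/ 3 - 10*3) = 1/ 64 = 0.02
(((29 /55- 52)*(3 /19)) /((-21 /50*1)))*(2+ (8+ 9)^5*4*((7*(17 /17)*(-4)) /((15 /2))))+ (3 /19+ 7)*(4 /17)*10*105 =-1800779663356 /4389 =-410293839.91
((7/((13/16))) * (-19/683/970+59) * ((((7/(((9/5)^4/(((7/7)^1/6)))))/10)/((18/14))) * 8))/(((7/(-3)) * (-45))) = 17025026480/50856718887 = 0.33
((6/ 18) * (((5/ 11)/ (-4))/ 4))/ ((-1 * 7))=5/ 3696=0.00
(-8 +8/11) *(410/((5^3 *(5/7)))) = -9184/275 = -33.40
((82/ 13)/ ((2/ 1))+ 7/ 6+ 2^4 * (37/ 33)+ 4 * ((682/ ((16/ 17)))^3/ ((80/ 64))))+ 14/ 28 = 83573232692057/ 68640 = 1217558751.34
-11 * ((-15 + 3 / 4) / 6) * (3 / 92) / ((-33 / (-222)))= 2109 / 368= 5.73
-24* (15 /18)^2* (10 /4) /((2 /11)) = -1375 /6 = -229.17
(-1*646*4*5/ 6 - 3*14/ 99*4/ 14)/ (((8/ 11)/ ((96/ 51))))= -94752/ 17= -5573.65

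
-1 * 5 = -5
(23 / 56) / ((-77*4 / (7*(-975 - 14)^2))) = -22496783 / 2464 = -9130.19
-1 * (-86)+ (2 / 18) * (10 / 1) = 784 / 9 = 87.11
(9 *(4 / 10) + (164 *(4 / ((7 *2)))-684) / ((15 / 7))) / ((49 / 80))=-70496 / 147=-479.56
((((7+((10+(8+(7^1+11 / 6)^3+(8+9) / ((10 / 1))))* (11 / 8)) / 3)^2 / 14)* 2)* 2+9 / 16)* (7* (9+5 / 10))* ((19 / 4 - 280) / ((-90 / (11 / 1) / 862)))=2447197433679311455153 / 40310784000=60708256968.64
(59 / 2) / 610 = 59 / 1220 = 0.05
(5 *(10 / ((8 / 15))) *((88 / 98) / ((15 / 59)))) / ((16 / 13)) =210925 / 784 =269.04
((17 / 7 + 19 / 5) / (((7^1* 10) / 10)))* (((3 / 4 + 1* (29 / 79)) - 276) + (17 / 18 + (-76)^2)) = 243659581 / 49770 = 4895.71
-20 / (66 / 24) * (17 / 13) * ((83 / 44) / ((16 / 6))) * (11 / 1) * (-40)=423300 / 143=2960.14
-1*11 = -11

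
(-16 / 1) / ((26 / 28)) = -224 / 13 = -17.23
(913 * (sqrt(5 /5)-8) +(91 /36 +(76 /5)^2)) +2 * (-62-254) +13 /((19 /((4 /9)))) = -116094091 /17100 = -6789.13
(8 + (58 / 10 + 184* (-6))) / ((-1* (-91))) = -5451 / 455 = -11.98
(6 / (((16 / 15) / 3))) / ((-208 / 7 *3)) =-315 / 1664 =-0.19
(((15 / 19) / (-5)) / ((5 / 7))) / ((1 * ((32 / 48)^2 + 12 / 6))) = -189 / 2090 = -0.09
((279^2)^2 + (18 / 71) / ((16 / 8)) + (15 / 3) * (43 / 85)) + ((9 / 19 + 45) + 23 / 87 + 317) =12089183311458011 / 1995171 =6059221646.39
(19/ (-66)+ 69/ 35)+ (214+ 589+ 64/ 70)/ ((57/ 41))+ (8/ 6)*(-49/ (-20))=25596839/ 43890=583.20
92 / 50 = 46 / 25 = 1.84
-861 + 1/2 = -1721/2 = -860.50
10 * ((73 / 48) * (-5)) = -1825 / 24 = -76.04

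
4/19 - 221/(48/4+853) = -739/16435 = -0.04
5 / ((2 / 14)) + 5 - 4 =36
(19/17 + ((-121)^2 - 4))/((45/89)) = 22147472/765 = 28950.94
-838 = -838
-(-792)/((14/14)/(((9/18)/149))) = 396/149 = 2.66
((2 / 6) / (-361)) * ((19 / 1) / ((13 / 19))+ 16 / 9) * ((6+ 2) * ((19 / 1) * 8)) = -221248 / 6669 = -33.18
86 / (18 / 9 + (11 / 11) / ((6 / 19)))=16.65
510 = 510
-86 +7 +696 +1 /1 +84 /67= 41490 /67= 619.25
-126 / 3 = -42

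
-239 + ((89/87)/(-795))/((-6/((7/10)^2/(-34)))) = -337220878361/1410966000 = -239.00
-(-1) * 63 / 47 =63 / 47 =1.34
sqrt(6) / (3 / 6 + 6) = 2 * sqrt(6) / 13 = 0.38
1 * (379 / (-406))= -379 / 406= -0.93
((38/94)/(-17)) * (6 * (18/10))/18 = -0.01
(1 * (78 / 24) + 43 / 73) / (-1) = -3.84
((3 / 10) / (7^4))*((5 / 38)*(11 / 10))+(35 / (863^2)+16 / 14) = 1553259507337 / 1359024680440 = 1.14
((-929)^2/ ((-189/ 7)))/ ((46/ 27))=-863041/ 46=-18761.76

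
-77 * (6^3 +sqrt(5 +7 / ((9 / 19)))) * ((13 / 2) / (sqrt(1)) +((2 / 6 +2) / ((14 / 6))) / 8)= -110187 - 4081 * sqrt(178) / 24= -112455.64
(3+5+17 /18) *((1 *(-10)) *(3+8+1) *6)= -6440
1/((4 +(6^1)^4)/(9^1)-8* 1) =9/1228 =0.01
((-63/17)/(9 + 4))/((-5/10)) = 126/221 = 0.57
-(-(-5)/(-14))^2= -25/196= -0.13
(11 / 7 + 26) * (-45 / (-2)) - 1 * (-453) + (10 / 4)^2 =30229 / 28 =1079.61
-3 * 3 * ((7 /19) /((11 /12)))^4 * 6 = -2688505344 /1908029761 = -1.41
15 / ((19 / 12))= 180 / 19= 9.47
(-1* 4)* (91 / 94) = -182 / 47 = -3.87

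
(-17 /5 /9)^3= -4913 /91125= -0.05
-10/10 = -1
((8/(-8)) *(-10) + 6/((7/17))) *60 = 10320/7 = 1474.29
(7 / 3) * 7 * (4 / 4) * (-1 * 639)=-10437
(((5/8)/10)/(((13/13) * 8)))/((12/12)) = 1/128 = 0.01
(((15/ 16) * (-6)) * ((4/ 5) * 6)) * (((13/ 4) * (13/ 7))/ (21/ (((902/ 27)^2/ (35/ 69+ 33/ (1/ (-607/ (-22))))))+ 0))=-13068094/ 1374597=-9.51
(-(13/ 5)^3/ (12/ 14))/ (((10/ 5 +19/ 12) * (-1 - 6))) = 4394/ 5375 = 0.82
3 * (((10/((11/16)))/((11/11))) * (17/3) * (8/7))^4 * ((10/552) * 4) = 1120999886028800000/65490115383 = 17117085.22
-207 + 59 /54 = -11119 /54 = -205.91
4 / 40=1 / 10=0.10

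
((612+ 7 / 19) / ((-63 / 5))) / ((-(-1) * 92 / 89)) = -5177575 / 110124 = -47.02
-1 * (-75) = 75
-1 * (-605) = 605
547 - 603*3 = -1262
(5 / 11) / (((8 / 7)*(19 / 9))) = 315 / 1672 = 0.19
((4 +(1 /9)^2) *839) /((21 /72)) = 2181400 /189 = 11541.80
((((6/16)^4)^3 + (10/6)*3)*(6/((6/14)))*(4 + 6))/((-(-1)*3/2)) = 12025927029235/25769803776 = 466.67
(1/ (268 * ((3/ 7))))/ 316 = 7/ 254064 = 0.00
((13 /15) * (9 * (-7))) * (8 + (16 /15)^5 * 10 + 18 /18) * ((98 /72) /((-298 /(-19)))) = -293475831467 /2715525000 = -108.07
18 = 18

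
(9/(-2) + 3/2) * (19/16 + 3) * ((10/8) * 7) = -7035/64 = -109.92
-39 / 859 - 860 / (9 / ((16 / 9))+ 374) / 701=-0.05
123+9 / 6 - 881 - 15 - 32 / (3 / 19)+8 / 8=-5839 / 6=-973.17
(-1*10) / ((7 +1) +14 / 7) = -1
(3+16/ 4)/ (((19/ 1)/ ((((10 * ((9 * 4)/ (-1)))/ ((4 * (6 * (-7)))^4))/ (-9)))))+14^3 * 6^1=16464.00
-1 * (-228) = 228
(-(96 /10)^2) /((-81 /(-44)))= -50.06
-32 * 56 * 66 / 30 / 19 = -19712 / 95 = -207.49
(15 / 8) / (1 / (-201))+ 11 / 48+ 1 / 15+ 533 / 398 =-17921461 / 47760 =-375.24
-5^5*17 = -53125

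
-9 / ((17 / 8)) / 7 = -72 / 119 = -0.61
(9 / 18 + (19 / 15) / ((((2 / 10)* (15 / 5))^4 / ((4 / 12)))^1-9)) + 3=27068 / 8073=3.35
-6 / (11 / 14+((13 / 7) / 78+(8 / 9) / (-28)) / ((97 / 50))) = -73332 / 9553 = -7.68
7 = 7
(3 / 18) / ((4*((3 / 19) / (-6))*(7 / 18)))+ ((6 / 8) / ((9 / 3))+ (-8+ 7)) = -135 / 28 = -4.82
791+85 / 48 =38053 / 48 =792.77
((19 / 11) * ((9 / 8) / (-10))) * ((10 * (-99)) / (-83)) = -1539 / 664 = -2.32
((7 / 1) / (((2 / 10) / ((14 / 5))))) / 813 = 98 / 813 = 0.12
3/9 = 1/3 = 0.33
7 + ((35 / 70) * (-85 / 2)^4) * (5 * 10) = 81563483.56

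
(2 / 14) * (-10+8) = -2 / 7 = -0.29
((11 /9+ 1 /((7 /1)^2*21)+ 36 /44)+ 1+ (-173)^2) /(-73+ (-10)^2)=1016402329 /916839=1108.59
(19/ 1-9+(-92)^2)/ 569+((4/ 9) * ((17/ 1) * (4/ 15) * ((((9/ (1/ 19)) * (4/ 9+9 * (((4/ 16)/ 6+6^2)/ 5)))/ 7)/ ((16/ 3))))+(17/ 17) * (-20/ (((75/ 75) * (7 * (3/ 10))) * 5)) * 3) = 877511141/ 1433880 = 611.98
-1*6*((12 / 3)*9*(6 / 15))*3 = -259.20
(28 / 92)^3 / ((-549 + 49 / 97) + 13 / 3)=-99813 / 1926656617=-0.00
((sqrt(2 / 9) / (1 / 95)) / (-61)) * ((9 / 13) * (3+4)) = -1995 * sqrt(2) / 793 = -3.56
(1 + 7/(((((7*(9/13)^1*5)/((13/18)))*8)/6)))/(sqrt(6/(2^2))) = 0.94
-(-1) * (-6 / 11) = -6 / 11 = -0.55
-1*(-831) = 831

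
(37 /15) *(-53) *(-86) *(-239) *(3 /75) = -40306394 /375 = -107483.72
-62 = -62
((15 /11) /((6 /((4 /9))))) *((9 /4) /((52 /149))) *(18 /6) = 2235 /1144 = 1.95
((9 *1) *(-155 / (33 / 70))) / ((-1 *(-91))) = -4650 / 143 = -32.52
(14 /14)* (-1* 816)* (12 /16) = -612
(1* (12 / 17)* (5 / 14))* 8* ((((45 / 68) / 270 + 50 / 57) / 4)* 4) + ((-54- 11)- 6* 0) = -2430215 / 38437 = -63.23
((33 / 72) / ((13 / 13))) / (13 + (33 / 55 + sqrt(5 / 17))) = 0.03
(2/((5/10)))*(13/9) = 52/9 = 5.78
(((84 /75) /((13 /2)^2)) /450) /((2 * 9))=28 /8555625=0.00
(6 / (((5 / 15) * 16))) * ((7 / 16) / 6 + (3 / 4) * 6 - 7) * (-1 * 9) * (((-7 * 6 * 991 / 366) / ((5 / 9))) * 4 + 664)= -74252673 / 19520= -3803.93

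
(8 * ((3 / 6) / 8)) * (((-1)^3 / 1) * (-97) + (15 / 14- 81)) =239 / 28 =8.54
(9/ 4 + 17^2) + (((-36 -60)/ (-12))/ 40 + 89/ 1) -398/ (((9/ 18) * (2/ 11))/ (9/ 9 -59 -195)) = 1108014.45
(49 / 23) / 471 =49 / 10833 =0.00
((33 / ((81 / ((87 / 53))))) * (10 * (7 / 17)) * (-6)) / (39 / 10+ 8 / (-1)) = 446600 / 110823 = 4.03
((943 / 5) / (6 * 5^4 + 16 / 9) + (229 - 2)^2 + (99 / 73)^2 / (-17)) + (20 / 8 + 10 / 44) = 51531.67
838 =838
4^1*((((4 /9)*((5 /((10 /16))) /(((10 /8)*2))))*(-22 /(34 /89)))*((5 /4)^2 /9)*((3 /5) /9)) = -15664 /4131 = -3.79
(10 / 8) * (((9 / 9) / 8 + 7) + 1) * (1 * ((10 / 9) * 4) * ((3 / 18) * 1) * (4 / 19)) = 1625 / 1026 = 1.58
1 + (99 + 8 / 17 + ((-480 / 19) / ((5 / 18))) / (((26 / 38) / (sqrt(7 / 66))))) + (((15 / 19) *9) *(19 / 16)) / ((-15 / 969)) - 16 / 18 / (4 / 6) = -489.21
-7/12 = -0.58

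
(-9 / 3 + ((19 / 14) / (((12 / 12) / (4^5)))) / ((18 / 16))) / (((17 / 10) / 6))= 1552700 / 357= 4349.30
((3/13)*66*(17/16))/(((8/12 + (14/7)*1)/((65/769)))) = 25245/49216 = 0.51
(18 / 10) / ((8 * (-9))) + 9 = 359 / 40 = 8.98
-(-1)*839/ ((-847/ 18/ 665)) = -1434690/ 121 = -11856.94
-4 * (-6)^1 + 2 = 26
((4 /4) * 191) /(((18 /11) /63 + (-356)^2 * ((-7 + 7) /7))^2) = 1132439 /4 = 283109.75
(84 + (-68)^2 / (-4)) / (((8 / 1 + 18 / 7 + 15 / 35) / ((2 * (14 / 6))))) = -15008 / 33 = -454.79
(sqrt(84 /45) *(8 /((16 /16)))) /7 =16 *sqrt(105) /105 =1.56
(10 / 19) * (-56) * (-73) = 40880 / 19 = 2151.58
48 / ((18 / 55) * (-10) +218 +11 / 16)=8448 / 37913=0.22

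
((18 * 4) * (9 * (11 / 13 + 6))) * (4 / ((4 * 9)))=492.92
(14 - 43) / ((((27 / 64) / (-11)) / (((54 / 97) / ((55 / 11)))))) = 40832 / 485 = 84.19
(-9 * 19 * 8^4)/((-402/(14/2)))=817152/67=12196.30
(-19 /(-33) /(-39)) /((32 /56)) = -133 /5148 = -0.03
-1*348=-348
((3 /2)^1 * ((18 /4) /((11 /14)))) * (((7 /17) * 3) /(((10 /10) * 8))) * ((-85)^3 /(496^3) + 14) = 6777944565651 /365095616512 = 18.56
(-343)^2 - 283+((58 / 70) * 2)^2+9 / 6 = 287557103 / 2450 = 117370.25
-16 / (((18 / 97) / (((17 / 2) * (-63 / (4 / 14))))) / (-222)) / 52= -689916.23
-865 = -865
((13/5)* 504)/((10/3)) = 9828/25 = 393.12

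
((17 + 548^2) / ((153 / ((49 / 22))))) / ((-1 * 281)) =-1635081 / 105094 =-15.56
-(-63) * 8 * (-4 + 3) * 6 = -3024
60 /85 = 12 /17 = 0.71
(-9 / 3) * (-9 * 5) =135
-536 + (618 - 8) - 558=-484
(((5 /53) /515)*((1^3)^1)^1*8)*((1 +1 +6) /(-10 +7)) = -64 /16377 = -0.00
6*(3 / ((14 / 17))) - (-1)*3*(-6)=27 / 7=3.86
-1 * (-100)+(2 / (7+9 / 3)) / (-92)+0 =45999 / 460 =100.00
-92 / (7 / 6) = -78.86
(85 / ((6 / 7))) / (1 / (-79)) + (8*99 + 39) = -42019 / 6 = -7003.17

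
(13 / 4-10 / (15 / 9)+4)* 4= 5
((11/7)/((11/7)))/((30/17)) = 17/30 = 0.57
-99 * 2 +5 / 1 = -193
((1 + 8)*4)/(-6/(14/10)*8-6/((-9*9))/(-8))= -27216/25927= -1.05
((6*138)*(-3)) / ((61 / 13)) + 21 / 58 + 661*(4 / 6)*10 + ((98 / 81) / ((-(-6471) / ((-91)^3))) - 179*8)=2304.76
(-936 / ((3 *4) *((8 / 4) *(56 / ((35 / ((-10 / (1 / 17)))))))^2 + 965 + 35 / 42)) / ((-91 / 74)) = 31968 / 149192309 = 0.00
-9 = -9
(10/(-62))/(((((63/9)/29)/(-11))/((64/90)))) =10208/1953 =5.23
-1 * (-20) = 20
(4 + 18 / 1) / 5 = 22 / 5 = 4.40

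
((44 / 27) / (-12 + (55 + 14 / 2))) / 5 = 22 / 3375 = 0.01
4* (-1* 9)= -36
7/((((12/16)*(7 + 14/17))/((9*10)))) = 2040/19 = 107.37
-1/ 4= -0.25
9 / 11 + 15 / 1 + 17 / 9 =1753 / 99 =17.71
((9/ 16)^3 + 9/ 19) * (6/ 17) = 152145/ 661504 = 0.23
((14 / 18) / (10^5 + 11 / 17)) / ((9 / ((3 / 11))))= 119 / 504903267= 0.00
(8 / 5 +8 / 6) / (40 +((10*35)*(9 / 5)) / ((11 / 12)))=121 / 30000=0.00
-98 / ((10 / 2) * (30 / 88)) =-4312 / 75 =-57.49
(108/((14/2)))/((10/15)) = 23.14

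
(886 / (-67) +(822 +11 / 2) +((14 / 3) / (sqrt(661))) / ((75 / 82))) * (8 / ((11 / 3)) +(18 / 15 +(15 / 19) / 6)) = 4214882 * sqrt(661) / 155417625 +801216759 / 280060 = 2861.57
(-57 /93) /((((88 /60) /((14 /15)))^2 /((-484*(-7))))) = -26068 /31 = -840.90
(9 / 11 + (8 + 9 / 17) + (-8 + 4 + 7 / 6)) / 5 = 7309 / 5610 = 1.30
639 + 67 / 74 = 47353 / 74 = 639.91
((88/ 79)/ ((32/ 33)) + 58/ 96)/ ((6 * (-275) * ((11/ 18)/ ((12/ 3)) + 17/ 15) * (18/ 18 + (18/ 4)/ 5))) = -6647/ 15289186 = -0.00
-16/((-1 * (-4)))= -4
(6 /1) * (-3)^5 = -1458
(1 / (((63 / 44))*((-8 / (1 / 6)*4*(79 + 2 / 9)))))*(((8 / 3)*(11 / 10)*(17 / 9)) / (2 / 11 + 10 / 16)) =-45254 / 143516205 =-0.00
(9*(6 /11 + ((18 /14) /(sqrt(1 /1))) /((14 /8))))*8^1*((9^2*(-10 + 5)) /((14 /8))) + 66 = -80232582 /3773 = -21264.93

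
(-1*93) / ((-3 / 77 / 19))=45353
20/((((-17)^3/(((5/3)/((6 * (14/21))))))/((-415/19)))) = 10375/280041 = 0.04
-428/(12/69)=-2461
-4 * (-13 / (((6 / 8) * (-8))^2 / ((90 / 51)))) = 130 / 51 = 2.55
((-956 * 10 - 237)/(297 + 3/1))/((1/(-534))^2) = -232806111/25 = -9312244.44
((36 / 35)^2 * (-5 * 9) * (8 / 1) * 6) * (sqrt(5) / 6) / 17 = -93312 * sqrt(5) / 4165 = -50.10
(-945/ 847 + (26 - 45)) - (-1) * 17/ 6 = -12547/ 726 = -17.28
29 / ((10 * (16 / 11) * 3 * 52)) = 319 / 24960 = 0.01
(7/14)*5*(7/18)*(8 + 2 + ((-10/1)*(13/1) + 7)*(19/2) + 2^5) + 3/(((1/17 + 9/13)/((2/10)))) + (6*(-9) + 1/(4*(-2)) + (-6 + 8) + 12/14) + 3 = -19916867/17430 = -1142.68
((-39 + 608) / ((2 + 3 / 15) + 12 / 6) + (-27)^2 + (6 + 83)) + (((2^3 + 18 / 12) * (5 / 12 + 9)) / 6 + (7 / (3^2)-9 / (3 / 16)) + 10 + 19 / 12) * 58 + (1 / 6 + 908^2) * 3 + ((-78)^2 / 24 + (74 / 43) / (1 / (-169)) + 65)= 17866189813 / 7224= 2473171.35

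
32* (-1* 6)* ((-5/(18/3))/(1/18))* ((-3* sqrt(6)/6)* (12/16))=-1080* sqrt(6)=-2645.45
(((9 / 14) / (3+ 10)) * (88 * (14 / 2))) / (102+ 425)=396 / 6851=0.06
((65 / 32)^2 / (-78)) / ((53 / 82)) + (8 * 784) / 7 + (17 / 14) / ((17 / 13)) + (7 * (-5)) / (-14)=899.35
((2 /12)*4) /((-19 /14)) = -28 /57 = -0.49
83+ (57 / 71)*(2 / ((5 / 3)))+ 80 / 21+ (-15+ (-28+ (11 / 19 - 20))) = 3590963 / 141645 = 25.35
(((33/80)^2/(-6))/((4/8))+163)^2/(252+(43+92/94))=51112923402743/569794560000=89.70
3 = 3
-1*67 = -67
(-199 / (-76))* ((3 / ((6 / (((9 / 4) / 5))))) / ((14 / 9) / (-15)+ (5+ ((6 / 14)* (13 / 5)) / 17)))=0.12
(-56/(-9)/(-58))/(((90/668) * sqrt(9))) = -9352/35235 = -0.27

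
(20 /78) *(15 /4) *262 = 3275 /13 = 251.92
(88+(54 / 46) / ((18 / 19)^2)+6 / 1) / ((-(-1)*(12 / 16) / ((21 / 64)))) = 184135 / 4416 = 41.70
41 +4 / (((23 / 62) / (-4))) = -2.13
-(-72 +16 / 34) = 1216 / 17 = 71.53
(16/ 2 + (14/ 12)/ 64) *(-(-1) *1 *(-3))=-3079/ 128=-24.05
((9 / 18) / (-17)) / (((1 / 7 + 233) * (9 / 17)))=-7 / 29376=-0.00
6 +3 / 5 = 33 / 5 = 6.60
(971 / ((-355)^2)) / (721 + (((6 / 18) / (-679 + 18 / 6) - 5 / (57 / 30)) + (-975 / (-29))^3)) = 912503996508 / 4585903143733367425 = 0.00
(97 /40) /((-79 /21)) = -0.64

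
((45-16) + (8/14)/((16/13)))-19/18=7159/252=28.41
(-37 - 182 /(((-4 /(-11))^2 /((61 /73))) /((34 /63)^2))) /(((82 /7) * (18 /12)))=-30793351 /1454598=-21.17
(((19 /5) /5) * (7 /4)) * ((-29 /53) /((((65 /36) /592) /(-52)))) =82200384 /6625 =12407.61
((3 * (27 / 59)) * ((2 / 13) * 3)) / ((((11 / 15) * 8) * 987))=1215 / 11103092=0.00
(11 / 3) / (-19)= -11 / 57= -0.19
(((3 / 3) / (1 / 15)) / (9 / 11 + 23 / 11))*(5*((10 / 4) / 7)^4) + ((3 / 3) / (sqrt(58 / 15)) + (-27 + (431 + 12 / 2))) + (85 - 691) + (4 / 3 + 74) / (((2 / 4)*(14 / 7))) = -443464069 / 3687936 + sqrt(870) / 58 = -119.74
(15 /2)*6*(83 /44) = 3735 /44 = 84.89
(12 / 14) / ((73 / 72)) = 432 / 511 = 0.85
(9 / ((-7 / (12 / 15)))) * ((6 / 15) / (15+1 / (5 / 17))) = -0.02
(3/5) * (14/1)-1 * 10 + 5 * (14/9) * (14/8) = 1081/90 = 12.01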